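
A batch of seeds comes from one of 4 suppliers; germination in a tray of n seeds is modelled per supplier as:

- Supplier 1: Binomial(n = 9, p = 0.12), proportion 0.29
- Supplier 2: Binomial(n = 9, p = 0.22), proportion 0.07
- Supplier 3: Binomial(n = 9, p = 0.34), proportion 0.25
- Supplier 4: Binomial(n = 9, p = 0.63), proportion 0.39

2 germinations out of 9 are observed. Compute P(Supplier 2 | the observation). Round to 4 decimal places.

0.1478

Posterior ∝ prior × likelihood, so P(k | x) ∝ π_k f_k(x); normalise over all components.
Binomial probabilities:
  L_1 = 0.211857
  L_2 = 0.306062
  L_3 = 0.227022
  L_4 = 0.0135642
Unnormalised posteriors:
  π_1·L_1 = 0.29 × 0.211857 = 0.0614387
  π_2·L_2 = 0.07 × 0.306062 = 0.0214244
  π_3·L_3 = 0.25 × 0.227022 = 0.0567555
  π_4·L_4 = 0.39 × 0.0135642 = 0.00529006
Evidence: 0.0614387 + 0.0214244 + 0.0567555 + 0.00529006 = 0.144909
So the posterior for Supplier 2 is 0.0214244 / 0.144909 ≈ 0.1478.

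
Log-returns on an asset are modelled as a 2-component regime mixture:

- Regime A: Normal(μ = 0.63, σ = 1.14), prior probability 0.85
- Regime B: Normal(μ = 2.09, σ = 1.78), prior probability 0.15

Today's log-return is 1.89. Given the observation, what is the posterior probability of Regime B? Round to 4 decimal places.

0.1714

By Bayes' theorem, P(k | x) = w_k f_k(x) / Σ_j w_j f_j(x).
Normal densities:
  f_A = (1/(1.14·√(2π)))·exp(−(1.89−0.63)²/(2·1.14²)) = 0.349949·exp(-0.61080) = 0.189993
  f_B = (1/(1.78·√(2π)))·exp(−(1.89−2.09)²/(2·1.78²)) = 0.224125·exp(-0.00631) = 0.222715
Unnormalised posteriors:
  w_A·f_A = 0.85 × 0.189993 = 0.161494
  w_B·f_B = 0.15 × 0.222715 = 0.0334072
Denominator: 0.161494 + 0.0334072 = 0.194901
P(Regime B | 1.89) ≈ 0.1714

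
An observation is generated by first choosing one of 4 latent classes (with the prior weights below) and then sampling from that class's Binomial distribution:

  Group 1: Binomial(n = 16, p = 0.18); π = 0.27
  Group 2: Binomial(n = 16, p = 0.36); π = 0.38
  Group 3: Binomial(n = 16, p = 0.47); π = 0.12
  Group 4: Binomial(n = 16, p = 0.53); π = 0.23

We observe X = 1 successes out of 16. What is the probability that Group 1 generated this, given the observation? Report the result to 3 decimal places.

0.934

By Bayes' theorem, P(k | x) = w_k f_k(x) / Σ_j w_j f_j(x).
Evaluate each component's likelihood at the observed value:
  p_1 = 0.146757
  p_2 = 0.00713053
  p_3 = 0.000549991
  p_4 = 0.000102297
Weight by the priors:
  w_1·p_1 = 0.27 × 0.146757 = 0.0396245
  w_2·p_2 = 0.38 × 0.00713053 = 0.0027096
  w_3·p_3 = 0.12 × 0.000549991 = 6.5999e-05
  w_4·p_4 = 0.23 × 0.000102297 = 2.35284e-05
Denominator: 0.0396245 + 0.0027096 + 6.5999e-05 + 2.35284e-05 = 0.0424237
So the posterior for Group 1 is 0.0396245 / 0.0424237 ≈ 0.934.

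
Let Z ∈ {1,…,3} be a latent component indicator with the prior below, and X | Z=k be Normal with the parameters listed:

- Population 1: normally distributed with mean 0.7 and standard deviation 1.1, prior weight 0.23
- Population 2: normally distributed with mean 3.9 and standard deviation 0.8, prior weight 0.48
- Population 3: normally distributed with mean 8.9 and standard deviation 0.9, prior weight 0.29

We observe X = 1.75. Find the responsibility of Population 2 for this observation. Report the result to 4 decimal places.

0.1089

The responsibility of component k is w_k f_k(x) divided by Σ_j w_j f_j(x).
Normal densities:
  L_1 = (1/(1.1·√(2π)))·exp(−(1.75−0.7)²/(2·1.1²)) = 0.362675·exp(-0.45558) = 0.229965
  L_2 = (1/(0.8·√(2π)))·exp(−(1.75−3.9)²/(2·0.8²)) = 0.498678·exp(-3.61133) = 0.0134723
  L_3 = (1/(0.9·√(2π)))·exp(−(1.75−8.9)²/(2·0.9²)) = 0.443269·exp(-31.55710) = 8.74166e-15
Weight by the priors:
  w_1·L_1 = 0.23 × 0.229965 = 0.052892
  w_2·L_2 = 0.48 × 0.0134723 = 0.00646668
  w_3·L_3 = 0.29 × 8.74166e-15 = 2.53508e-15
Sum: 0.052892 + 0.00646668 + 2.53508e-15 = 0.0593587
So the posterior for Population 2 is 0.00646668 / 0.0593587 ≈ 0.1089.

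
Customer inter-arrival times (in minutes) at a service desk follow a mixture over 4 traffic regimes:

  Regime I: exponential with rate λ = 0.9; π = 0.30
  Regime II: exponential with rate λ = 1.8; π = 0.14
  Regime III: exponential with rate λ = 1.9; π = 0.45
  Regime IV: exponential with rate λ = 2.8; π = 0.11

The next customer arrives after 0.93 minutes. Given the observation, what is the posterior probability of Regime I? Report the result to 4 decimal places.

0.3511

P(component k | x) = w_k·f_k(x) / marginal(x), where marginal(x) = Σ_j w_j·f_j(x).
Component likelihoods at x = 0.93 minutes:
  p_I = 0.9·e^(−0.9·0.93) = 0.9·e^(−0.8370) = 0.389707
  p_II = 1.8·e^(−1.8·0.93) = 1.8·e^(−1.6740) = 0.337492
  p_III = 1.9·e^(−1.9·0.93) = 1.9·e^(−1.7670) = 0.324605
  p_IV = 2.8·e^(−2.8·0.93) = 2.8·e^(−2.6040) = 0.207136
Multiply by the mixture weights:
  w_I·p_I = 0.30 × 0.389707 = 0.116912
  w_II·p_II = 0.14 × 0.337492 = 0.0472489
  w_III·p_III = 0.45 × 0.324605 = 0.146072
  w_IV·p_IV = 0.11 × 0.207136 = 0.0227849
Denominator: 0.116912 + 0.0472489 + 0.146072 + 0.0227849 = 0.333018
P(Regime I | data) = 0.116912 / 0.333018 ≈ 0.3511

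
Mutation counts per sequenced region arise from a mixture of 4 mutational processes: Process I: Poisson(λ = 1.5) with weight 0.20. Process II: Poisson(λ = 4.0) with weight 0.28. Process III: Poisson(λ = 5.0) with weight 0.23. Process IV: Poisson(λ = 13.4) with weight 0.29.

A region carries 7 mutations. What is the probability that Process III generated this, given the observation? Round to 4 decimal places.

0.5046

The responsibility of component k is π_k f_k(x) divided by Σ_j π_j f_j(x).
Component likelihoods at x = 7 mutations:
  f_I = 0.000756426
  f_II = 0.0595404
  f_III = 0.104445
  f_IV = 0.0233215
Unnormalised posteriors:
  π_I·f_I = 0.20 × 0.000756426 = 0.000151285
  π_II·f_II = 0.28 × 0.0595404 = 0.0166713
  π_III·f_III = 0.23 × 0.104445 = 0.0240223
  π_IV·f_IV = 0.29 × 0.0233215 = 0.00676324
Marginal: 0.000151285 + 0.0166713 + 0.0240223 + 0.00676324 = 0.0476081
P(Process III | x) = 0.0240223 / 0.0476081 ≈ 0.5046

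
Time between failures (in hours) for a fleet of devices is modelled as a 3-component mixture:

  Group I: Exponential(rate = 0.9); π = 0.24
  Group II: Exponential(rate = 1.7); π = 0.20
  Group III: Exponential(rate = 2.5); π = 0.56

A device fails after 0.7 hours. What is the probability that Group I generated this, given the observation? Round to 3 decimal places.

0.249

By Bayes' theorem, P(k | x) = π_k f_k(x) / Σ_j π_j f_j(x).
Exponential densities:
  p_I = 0.9·e^(−0.9·0.7) = 0.9·e^(−0.6300) = 0.479333
  p_II = 1.7·e^(−1.7·0.7) = 1.7·e^(−1.1900) = 0.517176
  p_III = 2.5·e^(−2.5·0.7) = 2.5·e^(−1.7500) = 0.434435
Unnormalised posteriors:
  π_I·p_I = 0.24 × 0.479333 = 0.11504
  π_II·p_II = 0.20 × 0.517176 = 0.103435
  π_III·p_III = 0.56 × 0.434435 = 0.243284
Normaliser: 0.11504 + 0.103435 + 0.243284 = 0.461759
Responsibility of Group I: 0.11504 / 0.461759 ≈ 0.249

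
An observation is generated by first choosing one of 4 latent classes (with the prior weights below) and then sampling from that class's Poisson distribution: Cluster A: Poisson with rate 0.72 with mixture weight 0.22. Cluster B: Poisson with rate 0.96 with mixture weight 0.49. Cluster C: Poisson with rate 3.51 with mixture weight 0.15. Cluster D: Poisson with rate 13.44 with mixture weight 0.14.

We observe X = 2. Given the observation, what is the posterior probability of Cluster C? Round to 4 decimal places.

0.1947

The responsibility of component k is π_k f_k(x) divided by Σ_j π_j f_j(x).
Component likelihoods at x = 2:
  f_A = e^(−0.72)·0.72^2/2! = 0.126166
  f_B = e^(−0.96)·0.96^2/2! = 0.176437
  f_C = e^(−3.51)·3.51^2/2! = 0.184166
  f_D = e^(−13.44)·13.44^2/2! = 0.000131477
Unnormalised posteriors:
  π_A·f_A = 0.22 × 0.126166 = 0.0277566
  π_B·f_B = 0.49 × 0.176437 = 0.0864542
  π_C·f_C = 0.15 × 0.184166 = 0.027625
  π_D·f_D = 0.14 × 0.000131477 = 1.84068e-05
Evidence: 0.0277566 + 0.0864542 + 0.027625 + 1.84068e-05 = 0.141854
P(Cluster C | the observation) ≈ 0.1947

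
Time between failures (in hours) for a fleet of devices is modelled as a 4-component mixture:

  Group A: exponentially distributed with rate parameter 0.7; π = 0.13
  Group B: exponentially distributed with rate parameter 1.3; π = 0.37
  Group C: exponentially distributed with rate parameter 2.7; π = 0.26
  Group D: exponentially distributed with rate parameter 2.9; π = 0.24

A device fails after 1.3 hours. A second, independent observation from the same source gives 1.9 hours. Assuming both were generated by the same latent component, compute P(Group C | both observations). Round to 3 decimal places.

The responsibility of component k is π_k f_k(x) divided by Σ_j π_j f_j(x).
Since both observations come from the same component, the likelihood for component k is f_k(x₁)·f_k(x₂).
  f_A = [0.281767] × [0.185134] = 0.0521647
  f_B = [0.239875] × [0.10996] = 0.0263768
  f_C = [0.0807217] × [0.0159747] = 0.00128951
  f_D = [0.066851] × [0.0117337] = 0.00078441
Unnormalised posteriors:
  π_A·f_A = 0.13 × 0.0521647 = 0.00678141
  π_B·f_B = 0.37 × 0.0263768 = 0.00975941
  π_C·f_C = 0.26 × 0.00128951 = 0.000335271
  π_D·f_D = 0.24 × 0.00078441 = 0.000188258
Marginal: 0.00678141 + 0.00975941 + 0.000335271 + 0.000188258 = 0.0170643
P(Group C | data) = 0.000335271 / 0.0170643 ≈ 0.020

0.020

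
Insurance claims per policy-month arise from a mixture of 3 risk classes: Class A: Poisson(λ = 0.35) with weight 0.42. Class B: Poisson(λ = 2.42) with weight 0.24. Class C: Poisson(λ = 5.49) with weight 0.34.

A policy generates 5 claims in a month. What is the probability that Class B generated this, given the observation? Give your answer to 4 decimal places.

0.2019

Apply Bayes' rule: the posterior for each component is proportional to its prior times its likelihood at x.
Component likelihoods at x = 5 claims:
  p_A = e^(−0.35)·0.35^5/5! = 3.08429e-05
  p_B = e^(−2.42)·2.42^5/5! = 0.0615039
  p_C = e^(−5.49)·5.49^5/5! = 0.171555
Prior × likelihood for each component:
  π_A·p_A = 0.42 × 3.08429e-05 = 1.2954e-05
  π_B·p_B = 0.24 × 0.0615039 = 0.0147609
  π_C·p_C = 0.34 × 0.171555 = 0.0583288
Sum: 1.2954e-05 + 0.0147609 + 0.0583288 = 0.0731027
P(Class B | the observation) = 0.0147609 / 0.0731027 ≈ 0.2019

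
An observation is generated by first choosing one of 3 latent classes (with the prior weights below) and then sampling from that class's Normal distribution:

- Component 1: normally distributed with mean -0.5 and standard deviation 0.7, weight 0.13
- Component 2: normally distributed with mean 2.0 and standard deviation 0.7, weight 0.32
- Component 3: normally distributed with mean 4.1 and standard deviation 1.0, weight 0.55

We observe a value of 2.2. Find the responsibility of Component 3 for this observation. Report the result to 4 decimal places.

0.1709

Apply Bayes' rule: the posterior for each component is proportional to its prior times its likelihood at x.
Normal densities:
  L_1 = (1/(0.7·√(2π)))·exp(−(2.2−-0.5)²/(2·0.7²)) = 0.569918·exp(-7.43878) = 0.000335114
  L_2 = (1/(0.7·√(2π)))·exp(−(2.2−2.0)²/(2·0.7²)) = 0.569918·exp(-0.04082) = 0.547124
  L_3 = (1/(1.0·√(2π)))·exp(−(2.2−4.1)²/(2·1.0²)) = 0.398942·exp(-1.80500) = 0.0656158
Prior × likelihood for each component:
  w_1·L_1 = 0.13 × 0.000335114 = 4.35648e-05
  w_2·L_2 = 0.32 × 0.547124 = 0.17508
  w_3·L_3 = 0.55 × 0.0656158 = 0.0360887
Normaliser: 4.35648e-05 + 0.17508 + 0.0360887 = 0.211212
P(Component 3 | the observation) ≈ 0.1709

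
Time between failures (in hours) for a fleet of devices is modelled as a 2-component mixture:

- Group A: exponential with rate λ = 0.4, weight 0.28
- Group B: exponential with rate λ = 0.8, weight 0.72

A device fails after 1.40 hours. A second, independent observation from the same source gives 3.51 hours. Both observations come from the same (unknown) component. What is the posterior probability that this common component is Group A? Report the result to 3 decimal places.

0.409

Apply Bayes' rule: the posterior for each component is proportional to its prior times its likelihood at x.
Since both observations come from the same component, the likelihood for component k is f_k(x₁)·f_k(x₂).
  L_A = [0.4·e^(−0.4·1.40) = 0.4·e^(−0.5600) = 0.228484] × [0.098245] = 0.0224474
  L_B = [0.8·e^(−0.8·1.40) = 0.8·e^(−1.1200) = 0.261024] × [0.0482604] = 0.0125971
Multiply by the mixture weights:
  P(Z=A)·L_A = 0.28 × 0.0224474 = 0.00628527
  P(Z=B)·L_B = 0.72 × 0.0125971 = 0.00906993
Normaliser: 0.00628527 + 0.00906993 = 0.0153552
P(Group A | data) = 0.00628527 / 0.0153552 ≈ 0.409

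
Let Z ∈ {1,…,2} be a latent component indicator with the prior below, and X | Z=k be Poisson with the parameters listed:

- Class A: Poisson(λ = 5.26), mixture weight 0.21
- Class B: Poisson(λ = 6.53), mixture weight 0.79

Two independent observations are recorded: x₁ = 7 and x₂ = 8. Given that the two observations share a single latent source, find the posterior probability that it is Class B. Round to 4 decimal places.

Posterior ∝ prior × likelihood, so P(k | x) ∝ P(Z=k) f_k(x); normalise over all components.
Since both observations come from the same component, the likelihood for component k is f_k(x₁)·f_k(x₂).
  f_A = [e^(−5.26)·5.26^7/7! = 0.114837] × [0.0755051] = 0.00867076
  f_B = [e^(−6.53)·6.53^7/7! = 0.146561] × [0.119631] = 0.0175332
Unnormalised posteriors:
  P(Z=A)·f_A = 0.21 × 0.00867076 = 0.00182086
  P(Z=B)·f_B = 0.79 × 0.0175332 = 0.0138512
Normaliser: 0.00182086 + 0.0138512 = 0.0156721
Responsibility of Class B: 0.0138512 / 0.0156721 ≈ 0.8838

0.8838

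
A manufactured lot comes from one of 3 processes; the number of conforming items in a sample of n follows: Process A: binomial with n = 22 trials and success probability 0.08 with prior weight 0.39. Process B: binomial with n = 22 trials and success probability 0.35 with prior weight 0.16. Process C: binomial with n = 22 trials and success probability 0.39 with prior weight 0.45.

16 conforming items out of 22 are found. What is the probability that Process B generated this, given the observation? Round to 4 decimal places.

0.0844

Apply Bayes' rule: the posterior for each component is proportional to its prior times its likelihood at x.
Evaluate each component's likelihood at the observed value:
  L_A = C(22,16)·0.08^16·0.92^6 = 74613·2.81475e-18·0.606355 = 1.27345e-13
  L_B = C(22,16)·0.35^16·0.65^6 = 74613·5.07094e-08·0.0754189 = 0.000285354
  L_C = C(22,16)·0.39^16·0.61^6 = 74613·2.8644e-07·0.0515204 = 0.0011011
Weight by the priors:
  π_A·L_A = 0.39 × 1.27345e-13 = 4.96645e-14
  π_B·L_B = 0.16 × 0.000285354 = 4.56566e-05
  π_C·L_C = 0.45 × 0.0011011 = 0.000495496
Normaliser: 4.96645e-14 + 4.56566e-05 + 0.000495496 = 0.000541152
P(Process B | 16 conforming items out of 22) ≈ 0.0844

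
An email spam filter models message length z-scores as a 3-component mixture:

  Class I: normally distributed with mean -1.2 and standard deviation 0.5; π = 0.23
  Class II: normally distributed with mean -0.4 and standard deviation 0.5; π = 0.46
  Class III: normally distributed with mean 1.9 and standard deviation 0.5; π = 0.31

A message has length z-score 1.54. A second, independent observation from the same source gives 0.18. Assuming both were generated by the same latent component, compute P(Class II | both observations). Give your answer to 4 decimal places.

0.1639

Posterior ∝ prior × likelihood, so P(k | x) ∝ P(Z=k) f_k(x); normalise over all components.
Since both observations come from the same component, the likelihood for component k is f_k(x₁)·f_k(x₂).
  L_I = [2.40393e-07] × [0.0176929] = 4.25325e-09
  L_II = [0.000429456] × [0.407143] = 0.00017485
  L_III = [0.615703] × [0.00214935] = 0.00132336
Unnormalised posteriors:
  P(Z=I)·L_I = 0.23 × 4.25325e-09 = 9.78247e-10
  P(Z=II)·L_II = 0.46 × 0.00017485 = 8.0431e-05
  P(Z=III)·L_III = 0.31 × 0.00132336 = 0.000410241
Denominator: 9.78247e-10 + 8.0431e-05 + 0.000410241 = 0.000490673
So the posterior for Class II is 8.0431e-05 / 0.000490673 ≈ 0.1639.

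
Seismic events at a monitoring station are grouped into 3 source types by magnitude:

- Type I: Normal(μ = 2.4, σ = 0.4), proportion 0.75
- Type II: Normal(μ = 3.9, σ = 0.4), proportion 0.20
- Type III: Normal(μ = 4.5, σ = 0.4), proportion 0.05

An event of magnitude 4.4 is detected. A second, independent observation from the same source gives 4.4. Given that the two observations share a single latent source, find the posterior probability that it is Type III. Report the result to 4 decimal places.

0.5284

P(component k | x) = π_k·f_k(x) / marginal(x), where marginal(x) = Σ_j π_j·f_j(x).
Since both observations come from the same component, the likelihood for component k is f_k(x₁)·f_k(x₂).
  f_I = [(1/(0.4·√(2π)))·exp(−(4.4−2.4)²/(2·0.4²)) = 0.997356·exp(-12.50000) = 3.7168e-06] × [3.7168e-06] = 1.38146e-11
  f_II = [(1/(0.4·√(2π)))·exp(−(4.4−3.9)²/(2·0.4²)) = 0.997356·exp(-0.78125) = 0.456623] × [0.456623] = 0.208504
  f_III = [(1/(0.4·√(2π)))·exp(−(4.4−4.5)²/(2·0.4²)) = 0.997356·exp(-0.03125) = 0.96667] × [0.96667] = 0.934451
Prior × likelihood for each component:
  π_I·f_I = 0.75 × 1.38146e-11 = 1.03609e-11
  π_II·f_II = 0.20 × 0.208504 = 0.0417009
  π_III·f_III = 0.05 × 0.934451 = 0.0467226
Marginal: 1.03609e-11 + 0.0417009 + 0.0467226 = 0.0884234
Responsibility of Type III: 0.0467226 / 0.0884234 ≈ 0.5284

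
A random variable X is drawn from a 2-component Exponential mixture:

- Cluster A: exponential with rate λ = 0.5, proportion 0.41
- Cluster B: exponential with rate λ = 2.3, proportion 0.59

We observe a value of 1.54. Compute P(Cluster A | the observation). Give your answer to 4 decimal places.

The responsibility of component k is P(Z=k) f_k(x) divided by Σ_j P(Z=j) f_j(x).
Component likelihoods at x = 1.54:
  f_A = 0.5·e^(−0.5·1.54) = 0.5·e^(−0.7700) = 0.231507
  f_B = 2.3·e^(−2.3·1.54) = 2.3·e^(−3.5420) = 0.0665973
Multiply by the mixture weights:
  P(Z=A)·f_A = 0.41 × 0.231507 = 0.0949177
  P(Z=B)·f_B = 0.59 × 0.0665973 = 0.0392924
Evidence: 0.0949177 + 0.0392924 = 0.13421
So the posterior for Cluster A is 0.0949177 / 0.13421 ≈ 0.7072.

0.7072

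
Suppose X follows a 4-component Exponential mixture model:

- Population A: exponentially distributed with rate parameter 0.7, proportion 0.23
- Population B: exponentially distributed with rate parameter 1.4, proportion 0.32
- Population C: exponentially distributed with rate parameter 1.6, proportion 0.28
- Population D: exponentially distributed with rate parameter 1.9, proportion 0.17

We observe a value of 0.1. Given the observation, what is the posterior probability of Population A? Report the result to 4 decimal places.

The responsibility of component k is P(Z=k) f_k(x) divided by Σ_j P(Z=j) f_j(x).
Exponential densities:
  p_A = 0.7·e^(−0.7·0.1) = 0.7·e^(−0.0700) = 0.652676
  p_B = 1.4·e^(−1.4·0.1) = 1.4·e^(−0.1400) = 1.2171
  p_C = 1.6·e^(−1.6·0.1) = 1.6·e^(−0.1600) = 1.36343
  p_D = 1.9·e^(−1.9·0.1) = 1.9·e^(−0.1900) = 1.57122
Unnormalised posteriors:
  P(Z=A)·p_A = 0.23 × 0.652676 = 0.150115
  P(Z=B)·p_B = 0.32 × 1.2171 = 0.389472
  P(Z=C)·p_C = 0.28 × 1.36343 = 0.38176
  P(Z=D)·p_D = 0.17 × 1.57122 = 0.267108
Denominator: 0.150115 + 0.389472 + 0.38176 + 0.267108 = 1.18846
P(Population A | the observation) = 0.150115 / 1.18846 ≈ 0.1263

0.1263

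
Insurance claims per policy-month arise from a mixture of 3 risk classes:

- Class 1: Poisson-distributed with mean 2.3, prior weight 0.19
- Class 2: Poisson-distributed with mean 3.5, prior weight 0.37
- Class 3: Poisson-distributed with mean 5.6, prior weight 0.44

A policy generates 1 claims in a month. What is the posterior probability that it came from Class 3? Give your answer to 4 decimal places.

Posterior ∝ prior × likelihood, so P(k | x) ∝ π_k f_k(x); normalise over all components.
Poisson probabilities:
  f_1 = 0.230595
  f_2 = 0.105691
  f_3 = 0.020708
Weight by the priors:
  π_1·f_1 = 0.19 × 0.230595 = 0.0438131
  π_2·f_2 = 0.37 × 0.105691 = 0.0391056
  π_3·f_3 = 0.44 × 0.020708 = 0.00911154
Marginal: 0.0438131 + 0.0391056 + 0.00911154 = 0.0920303
P(Class 3 | x) ≈ 0.0990

0.0990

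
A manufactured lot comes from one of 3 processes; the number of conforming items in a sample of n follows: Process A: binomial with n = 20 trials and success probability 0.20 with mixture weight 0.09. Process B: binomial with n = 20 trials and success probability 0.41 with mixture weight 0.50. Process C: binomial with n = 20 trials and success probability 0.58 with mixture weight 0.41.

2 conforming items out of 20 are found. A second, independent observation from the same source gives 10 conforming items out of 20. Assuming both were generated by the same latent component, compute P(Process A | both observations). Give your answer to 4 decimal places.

Apply Bayes' rule: the posterior for each component is proportional to its prior times its likelihood at x.
Since both observations come from the same component, the likelihood for component k is f_k(x₁)·f_k(x₂).
  f_A = [C(20,2)·0.20^2·0.80^18 = 190·0.04·0.0180144 = 0.136909] × [0.00203141] = 0.00027812
  f_B = [C(20,2)·0.41^2·0.59^18 = 190·0.1681·7.50475e-05 = 0.00239694] × [0.126753] = 0.000303819
  f_C = [C(20,2)·0.58^2·0.42^18 = 190·0.3364·1.65382e-07 = 1.05705e-05] × [0.135948] = 1.43704e-06
Unnormalised posteriors:
  w_A·f_A = 0.09 × 0.00027812 = 2.50308e-05
  w_B·f_B = 0.50 × 0.000303819 = 0.000151909
  w_C·f_C = 0.41 × 1.43704e-06 = 5.89186e-07
Marginal: 2.50308e-05 + 0.000151909 + 5.89186e-07 = 0.000177529
So the posterior for Process A is 2.50308e-05 / 0.000177529 ≈ 0.1410.

0.1410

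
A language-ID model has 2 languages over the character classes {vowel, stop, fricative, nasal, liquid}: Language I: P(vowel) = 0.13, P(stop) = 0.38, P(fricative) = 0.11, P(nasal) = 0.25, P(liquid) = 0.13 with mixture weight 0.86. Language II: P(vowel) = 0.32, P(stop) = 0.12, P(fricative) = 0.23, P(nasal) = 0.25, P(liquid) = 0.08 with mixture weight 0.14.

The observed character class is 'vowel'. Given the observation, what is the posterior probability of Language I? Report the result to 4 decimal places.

0.7139

The responsibility of component k is π_k f_k(x) divided by Σ_j π_j f_j(x).
Component likelihoods at x = 'vowel':
  L_I = 0.13
  L_II = 0.32
Weight by the priors:
  π_I·L_I = 0.86 × 0.13 = 0.1118
  π_II·L_II = 0.14 × 0.32 = 0.0448
Denominator: 0.1118 + 0.0448 = 0.1566
P(Language I | 'vowel') ≈ 0.7139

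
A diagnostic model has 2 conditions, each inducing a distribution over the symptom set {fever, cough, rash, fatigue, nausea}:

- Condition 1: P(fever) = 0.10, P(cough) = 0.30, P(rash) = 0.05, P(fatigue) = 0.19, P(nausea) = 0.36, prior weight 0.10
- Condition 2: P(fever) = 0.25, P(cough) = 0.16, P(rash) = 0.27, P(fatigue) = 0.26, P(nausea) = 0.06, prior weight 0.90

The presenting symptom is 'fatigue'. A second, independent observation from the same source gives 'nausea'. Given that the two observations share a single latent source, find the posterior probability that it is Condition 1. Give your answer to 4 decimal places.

0.3276

P(component k | x) = P(Z=k)·f_k(x) / marginal(x), where marginal(x) = Σ_j P(Z=j)·f_j(x).
Since both observations come from the same component, the likelihood for component k is f_k(x₁)·f_k(x₂).
  L_1 = [0.19] × [0.36] = 0.0684
  L_2 = [0.26] × [0.06] = 0.0156
Prior × likelihood for each component:
  P(Z=1)·L_1 = 0.10 × 0.0684 = 0.00684
  P(Z=2)·L_2 = 0.90 × 0.0156 = 0.01404
Marginal: 0.00684 + 0.01404 = 0.02088
Responsibility of Condition 1: 0.00684 / 0.02088 ≈ 0.3276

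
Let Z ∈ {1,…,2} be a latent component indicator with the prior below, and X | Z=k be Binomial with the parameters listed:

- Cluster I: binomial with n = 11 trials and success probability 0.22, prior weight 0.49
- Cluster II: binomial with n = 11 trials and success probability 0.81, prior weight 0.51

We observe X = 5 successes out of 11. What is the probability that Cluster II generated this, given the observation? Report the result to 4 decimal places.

By Bayes' theorem, P(k | x) = w_k f_k(x) / Σ_j w_j f_j(x).
Component likelihoods at x = 5 successes out of 11:
  f_I = C(11,5)·0.22^5·0.78^6 = 462·0.000515363·0.2252 = 0.0536195
  f_II = C(11,5)·0.81^5·0.19^6 = 462·0.348678·4.70459e-05 = 0.00757859
Weight by the priors:
  w_I·f_I = 0.49 × 0.0536195 = 0.0262736
  w_II·f_II = 0.51 × 0.00757859 = 0.00386508
Marginal: 0.0262736 + 0.00386508 = 0.0301387
So the posterior for Cluster II is 0.00386508 / 0.0301387 ≈ 0.1282.

0.1282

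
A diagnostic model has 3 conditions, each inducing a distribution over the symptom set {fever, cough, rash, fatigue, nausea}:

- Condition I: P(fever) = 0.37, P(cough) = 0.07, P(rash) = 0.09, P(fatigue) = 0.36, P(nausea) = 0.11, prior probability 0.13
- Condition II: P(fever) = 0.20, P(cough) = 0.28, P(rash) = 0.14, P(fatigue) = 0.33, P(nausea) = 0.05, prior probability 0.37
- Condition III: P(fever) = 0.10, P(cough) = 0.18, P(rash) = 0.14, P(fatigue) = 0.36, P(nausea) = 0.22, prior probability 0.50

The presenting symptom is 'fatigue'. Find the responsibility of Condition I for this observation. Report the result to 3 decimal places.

0.134

By Bayes' theorem, P(k | x) = w_k f_k(x) / Σ_j w_j f_j(x).
Evaluate each component's likelihood at the observed value:
  p_I = 0.36
  p_II = 0.33
  p_III = 0.36
Unnormalised posteriors:
  w_I·p_I = 0.13 × 0.36 = 0.0468
  w_II·p_II = 0.37 × 0.33 = 0.1221
  w_III·p_III = 0.50 × 0.36 = 0.18
Denominator: 0.0468 + 0.1221 + 0.18 = 0.3489
P(Condition I | the observation) = 0.0468 / 0.3489 ≈ 0.134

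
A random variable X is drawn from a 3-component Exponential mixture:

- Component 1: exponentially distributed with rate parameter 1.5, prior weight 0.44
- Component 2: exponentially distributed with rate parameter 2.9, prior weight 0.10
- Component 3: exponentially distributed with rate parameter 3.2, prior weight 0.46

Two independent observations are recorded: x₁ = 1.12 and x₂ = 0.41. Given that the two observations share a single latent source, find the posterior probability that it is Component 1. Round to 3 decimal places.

Posterior ∝ prior × likelihood, so P(k | x) ∝ w_k f_k(x); normalise over all components.
Since both observations come from the same component, the likelihood for component k is f_k(x₁)·f_k(x₂).
  p_1 = [0.279561] × [0.810961] = 0.226713
  p_2 = [0.11267] × [0.883124] = 0.0995019
  p_3 = [0.0888461] × [0.861699] = 0.0765586
Unnormalised posteriors:
  w_1·p_1 = 0.44 × 0.226713 = 0.0997538
  w_2·p_2 = 0.10 × 0.0995019 = 0.00995019
  w_3·p_3 = 0.46 × 0.0765586 = 0.035217
Sum: 0.0997538 + 0.00995019 + 0.035217 = 0.144921
So the posterior for Component 1 is 0.0997538 / 0.144921 ≈ 0.688.

0.688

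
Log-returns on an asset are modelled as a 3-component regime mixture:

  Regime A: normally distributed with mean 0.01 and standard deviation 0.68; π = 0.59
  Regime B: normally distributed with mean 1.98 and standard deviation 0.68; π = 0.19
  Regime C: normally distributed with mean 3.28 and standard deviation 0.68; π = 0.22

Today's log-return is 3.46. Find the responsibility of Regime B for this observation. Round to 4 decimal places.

By Bayes' theorem, P(k | x) = w_k f_k(x) / Σ_j w_j f_j(x).
Component likelihoods at x = 3.46:
  f_A = 1.50966e-06
  f_B = 0.0549249
  f_C = 0.566482
Weight by the priors:
  w_A·f_A = 0.59 × 1.50966e-06 = 8.90699e-07
  w_B·f_B = 0.19 × 0.0549249 = 0.0104357
  w_C·f_C = 0.22 × 0.566482 = 0.124626
Marginal: 8.90699e-07 + 0.0104357 + 0.124626 = 0.135063
Responsibility of Regime B: 0.0104357 / 0.135063 ≈ 0.0773

0.0773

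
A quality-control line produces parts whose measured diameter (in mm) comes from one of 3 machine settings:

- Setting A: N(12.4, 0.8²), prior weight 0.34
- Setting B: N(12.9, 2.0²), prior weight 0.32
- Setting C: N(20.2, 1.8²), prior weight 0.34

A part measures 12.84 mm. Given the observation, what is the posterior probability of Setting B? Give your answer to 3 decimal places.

The responsibility of component k is w_k f_k(x) divided by Σ_j w_j f_j(x).
Evaluate each component's likelihood at the observed value:
  f_A = (1/(0.8·√(2π)))·exp(−(12.84−12.4)²/(2·0.8²)) = 0.498678·exp(-0.15125) = 0.42868
  f_B = (1/(2.0·√(2π)))·exp(−(12.84−12.9)²/(2·2.0²)) = 0.199471·exp(-0.00045) = 0.199381
  f_C = (1/(1.8·√(2π)))·exp(−(12.84−20.2)²/(2·1.8²)) = 0.221635·exp(-8.35951) = 5.18979e-05
Multiply by the mixture weights:
  w_A·f_A = 0.34 × 0.42868 = 0.145751
  w_B·f_B = 0.32 × 0.199381 = 0.063802
  w_C·f_C = 0.34 × 5.18979e-05 = 1.76453e-05
Evidence: 0.145751 + 0.063802 + 1.76453e-05 = 0.209571
Responsibility of Setting B: 0.063802 / 0.209571 ≈ 0.304

0.304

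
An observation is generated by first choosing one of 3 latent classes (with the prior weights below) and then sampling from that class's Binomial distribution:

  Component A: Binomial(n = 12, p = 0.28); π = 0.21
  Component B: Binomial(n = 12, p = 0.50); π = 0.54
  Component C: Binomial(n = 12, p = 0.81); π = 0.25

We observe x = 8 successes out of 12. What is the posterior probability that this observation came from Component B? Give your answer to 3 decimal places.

0.678

P(component k | x) = w_k·f_k(x) / marginal(x), where marginal(x) = Σ_j w_j·f_j(x).
Binomial probabilities:
  L_A = 0.00502573
  L_B = 0.12085
  L_C = 0.119536
Unnormalised posteriors:
  w_A·L_A = 0.21 × 0.00502573 = 0.0010554
  w_B·L_B = 0.54 × 0.12085 = 0.0652588
  w_C·L_C = 0.25 × 0.119536 = 0.0298841
Sum: 0.0010554 + 0.0652588 + 0.0298841 = 0.0961983
P(Component B | x) = 0.0652588 / 0.0961983 ≈ 0.678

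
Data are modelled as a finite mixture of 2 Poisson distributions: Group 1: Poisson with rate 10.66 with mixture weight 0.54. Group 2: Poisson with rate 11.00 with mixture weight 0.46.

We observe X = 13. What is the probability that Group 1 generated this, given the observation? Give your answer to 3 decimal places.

By Bayes' theorem, P(k | x) = w_k f_k(x) / Σ_j w_j f_j(x).
Component likelihoods at x = 13:
  f_1 = e^(−10.66)·10.66^13/13! = 0.0864936
  f_2 = e^(−11.00)·11.00^13/13! = 0.0925945
Prior × likelihood for each component:
  w_1·f_1 = 0.54 × 0.0864936 = 0.0467066
  w_2·f_2 = 0.46 × 0.0925945 = 0.0425935
Evidence: 0.0467066 + 0.0425935 = 0.0893
P(Group 1 | the observation) ≈ 0.523

0.523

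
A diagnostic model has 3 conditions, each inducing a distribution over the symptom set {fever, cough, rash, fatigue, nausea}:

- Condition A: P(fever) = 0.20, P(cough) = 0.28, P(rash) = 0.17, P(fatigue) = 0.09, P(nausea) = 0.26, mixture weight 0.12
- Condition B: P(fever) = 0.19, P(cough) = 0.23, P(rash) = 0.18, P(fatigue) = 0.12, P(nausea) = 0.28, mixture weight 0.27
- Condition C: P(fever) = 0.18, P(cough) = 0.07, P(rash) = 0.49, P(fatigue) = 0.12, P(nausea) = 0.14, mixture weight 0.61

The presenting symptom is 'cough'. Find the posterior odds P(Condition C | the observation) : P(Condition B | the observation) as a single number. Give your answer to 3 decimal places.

0.688

Only the two components matter; the odds are (P(Z=i) f_i(x)) / (P(Z=j) f_j(x)).
Categorical probabilities:
  p_A = 0.28
  p_B = 0.23
  p_C = 0.07
Posterior odds = (P(Z=C)·p_C) / (P(Z=B)·p_B) = (0.61·0.07) / (0.27·0.23) = 0.0427 / 0.0621 ≈ 0.688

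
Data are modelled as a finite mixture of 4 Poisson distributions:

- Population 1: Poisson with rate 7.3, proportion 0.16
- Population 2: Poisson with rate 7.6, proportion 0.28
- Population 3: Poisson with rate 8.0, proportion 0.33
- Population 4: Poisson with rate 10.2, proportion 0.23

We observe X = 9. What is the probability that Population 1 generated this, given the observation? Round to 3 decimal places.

P(component k | x) = w_k·f_k(x) / marginal(x), where marginal(x) = Σ_j w_j·f_j(x).
Evaluate each component's likelihood at the observed value:
  L_1 = e^(−7.3)·7.3^9/9! = 0.109596
  L_2 = e^(−7.6)·7.6^9/9! = 0.11666
  L_3 = e^(−8.0)·8.0^9/9! = 0.124077
  L_4 = e^(−10.2)·10.2^9/9! = 0.122415
Multiply by the mixture weights:
  w_1·L_1 = 0.16 × 0.109596 = 0.0175353
  w_2·L_2 = 0.28 × 0.11666 = 0.0326647
  w_3·L_3 = 0.33 × 0.124077 = 0.0409454
  w_4·L_4 = 0.23 × 0.122415 = 0.0281555
Normaliser: 0.0175353 + 0.0326647 + 0.0409454 + 0.0281555 = 0.119301
So the posterior for Population 1 is 0.0175353 / 0.119301 ≈ 0.147.

0.147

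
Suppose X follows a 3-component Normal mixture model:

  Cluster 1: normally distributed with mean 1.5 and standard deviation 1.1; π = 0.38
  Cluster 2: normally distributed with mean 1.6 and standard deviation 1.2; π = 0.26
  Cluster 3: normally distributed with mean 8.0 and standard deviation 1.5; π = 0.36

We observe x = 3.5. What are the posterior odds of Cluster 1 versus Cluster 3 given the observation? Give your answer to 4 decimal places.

24.8121

Only the two components matter; the odds are (π_i f_i(x)) / (π_j f_j(x)).
Evaluate each component's likelihood at the observed value:
  f_1 = (1/(1.1·√(2π)))·exp(−(3.5−1.5)²/(2·1.1²)) = 0.362675·exp(-1.65289) = 0.0694505
  f_2 = (1/(1.2·√(2π)))·exp(−(3.5−1.6)²/(2·1.2²)) = 0.332452·exp(-1.25347) = 0.0949189
  f_3 = (1/(1.5·√(2π)))·exp(−(3.5−8.0)²/(2·1.5²)) = 0.265962·exp(-4.50000) = 0.00295457
Posterior odds = (π_1·f_1) / (π_3·f_3) = (0.38·0.0694505) / (0.36·0.00295457) = 0.0263912 / 0.00106364 ≈ 24.8121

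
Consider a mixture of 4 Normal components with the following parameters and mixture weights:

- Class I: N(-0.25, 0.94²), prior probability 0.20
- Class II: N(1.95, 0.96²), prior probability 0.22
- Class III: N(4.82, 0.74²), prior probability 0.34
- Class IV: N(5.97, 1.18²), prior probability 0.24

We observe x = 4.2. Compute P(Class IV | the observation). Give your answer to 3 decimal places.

0.163

P(component k | x) = P(Z=k)·f_k(x) / marginal(x), where marginal(x) = Σ_j P(Z=j)·f_j(x).
Component likelihoods at x = 4.2:
  L_I = (1/(0.94·√(2π)))·exp(−(4.2−-0.25)²/(2·0.94²)) = 0.424407·exp(-11.20558) = 5.77113e-06
  L_II = (1/(0.96·√(2π)))·exp(−(4.2−1.95)²/(2·0.96²)) = 0.415565·exp(-2.74658) = 0.0266571
  L_III = (1/(0.74·√(2π)))·exp(−(4.2−4.82)²/(2·0.74²)) = 0.539111·exp(-0.35099) = 0.379531
  L_IV = (1/(1.18·√(2π)))·exp(−(4.2−5.97)²/(2·1.18²)) = 0.338087·exp(-1.12500) = 0.109761
Prior × likelihood for each component:
  P(Z=I)·L_I = 0.20 × 5.77113e-06 = 1.15423e-06
  P(Z=II)·L_II = 0.22 × 0.0266571 = 0.00586457
  P(Z=III)·L_III = 0.34 × 0.379531 = 0.12904
  P(Z=IV)·L_IV = 0.24 × 0.109761 = 0.0263426
Sum: 1.15423e-06 + 0.00586457 + 0.12904 + 0.0263426 = 0.161249
So the posterior for Class IV is 0.0263426 / 0.161249 ≈ 0.163.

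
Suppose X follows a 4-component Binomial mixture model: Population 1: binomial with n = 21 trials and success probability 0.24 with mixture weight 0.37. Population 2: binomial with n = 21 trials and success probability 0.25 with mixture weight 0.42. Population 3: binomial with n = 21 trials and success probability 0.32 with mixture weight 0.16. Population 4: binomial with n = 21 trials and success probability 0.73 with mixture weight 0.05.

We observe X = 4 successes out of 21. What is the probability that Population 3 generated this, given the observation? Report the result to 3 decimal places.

0.091

The responsibility of component k is π_k f_k(x) divided by Σ_j π_j f_j(x).
Component likelihoods at x = 4 successes out of 21:
  f_1 = 0.186956
  f_2 = 0.175738
  f_3 = 0.0891899
  f_4 = 3.66049e-07
Unnormalised posteriors:
  π_1·f_1 = 0.37 × 0.186956 = 0.0691738
  π_2·f_2 = 0.42 × 0.175738 = 0.07381
  π_3·f_3 = 0.16 × 0.0891899 = 0.0142704
  π_4·f_4 = 0.05 × 3.66049e-07 = 1.83025e-08
Sum: 0.0691738 + 0.07381 + 0.0142704 + 1.83025e-08 = 0.157254
P(Population 3 | 4 successes out of 21) = 0.0142704 / 0.157254 ≈ 0.091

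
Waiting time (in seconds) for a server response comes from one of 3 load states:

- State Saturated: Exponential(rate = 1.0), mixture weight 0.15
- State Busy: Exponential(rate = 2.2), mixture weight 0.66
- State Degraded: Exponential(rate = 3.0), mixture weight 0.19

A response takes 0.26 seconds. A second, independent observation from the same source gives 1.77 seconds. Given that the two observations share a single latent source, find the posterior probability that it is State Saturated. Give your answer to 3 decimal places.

Apply Bayes' rule: the posterior for each component is proportional to its prior times its likelihood at x.
Since both observations come from the same component, the likelihood for component k is f_k(x₁)·f_k(x₂).
  L_Saturated = [0.771052] × [0.170333] = 0.131336
  L_Busy = [1.24167] × [0.0448002] = 0.0556271
  L_Degraded = [1.37522] × [0.0148258] = 0.0203887
Prior × likelihood for each component:
  π_Saturated·L_Saturated = 0.15 × 0.131336 = 0.0197003
  π_Busy·L_Busy = 0.66 × 0.0556271 = 0.0367139
  π_Degraded·L_Degraded = 0.19 × 0.0203887 = 0.00387385
Evidence: 0.0197003 + 0.0367139 + 0.00387385 = 0.060288
P(State Saturated | x) ≈ 0.327

0.327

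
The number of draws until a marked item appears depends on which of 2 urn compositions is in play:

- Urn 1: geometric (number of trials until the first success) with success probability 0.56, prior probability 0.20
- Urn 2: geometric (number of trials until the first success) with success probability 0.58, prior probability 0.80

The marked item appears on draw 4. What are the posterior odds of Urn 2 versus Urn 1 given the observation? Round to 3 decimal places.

3.603

Posterior odds = (w_i f_i(x)) / (w_j f_j(x)); the normalising sum cancels.
Geometric probabilities:
  f_1 = 0.56·(1−0.56)^3 = 0.56·0.085184 = 0.047703
  f_2 = 0.58·(1−0.58)^3 = 0.58·0.074088 = 0.042971
Odds = (0.80/0.20) × (0.042971/0.047703) = 4 × 0.900803 ≈ 3.603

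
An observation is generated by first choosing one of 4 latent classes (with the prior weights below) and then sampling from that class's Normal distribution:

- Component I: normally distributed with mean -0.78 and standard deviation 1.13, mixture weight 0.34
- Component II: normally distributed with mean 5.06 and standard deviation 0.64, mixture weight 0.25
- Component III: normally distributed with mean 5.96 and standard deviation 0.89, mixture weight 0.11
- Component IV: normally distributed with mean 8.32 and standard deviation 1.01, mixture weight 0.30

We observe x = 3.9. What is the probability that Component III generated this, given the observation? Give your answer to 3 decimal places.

0.101

The responsibility of component k is π_k f_k(x) divided by Σ_j π_j f_j(x).
Normal densities:
  L_I = (1/(1.13·√(2π)))·exp(−(3.9−-0.78)²/(2·1.13²)) = 0.353046·exp(-8.57640) = 6.65503e-05
  L_II = (1/(0.64·√(2π)))·exp(−(3.9−5.06)²/(2·0.64²)) = 0.623347·exp(-1.64258) = 0.120606
  L_III = (1/(0.89·√(2π)))·exp(−(3.9−5.96)²/(2·0.89²)) = 0.448250·exp(-2.67870) = 0.0307733
  L_IV = (1/(1.01·√(2π)))·exp(−(3.9−8.32)²/(2·1.01²)) = 0.394992·exp(-9.57573) = 2.74096e-05
Multiply by the mixture weights:
  π_I·L_I = 0.34 × 6.65503e-05 = 2.26271e-05
  π_II·L_II = 0.25 × 0.120606 = 0.0301514
  π_III·L_III = 0.11 × 0.0307733 = 0.00338507
  π_IV·L_IV = 0.30 × 2.74096e-05 = 8.22288e-06
Evidence: 2.26271e-05 + 0.0301514 + 0.00338507 + 8.22288e-06 = 0.0335673
So the posterior for Component III is 0.00338507 / 0.0335673 ≈ 0.101.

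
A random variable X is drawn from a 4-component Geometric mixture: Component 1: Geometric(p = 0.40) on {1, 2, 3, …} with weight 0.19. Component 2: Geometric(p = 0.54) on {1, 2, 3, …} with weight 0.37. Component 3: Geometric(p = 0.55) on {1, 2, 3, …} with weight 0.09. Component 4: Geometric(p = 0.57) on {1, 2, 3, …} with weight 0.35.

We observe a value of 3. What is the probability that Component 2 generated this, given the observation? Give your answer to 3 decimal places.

P(component k | x) = P(Z=k)·f_k(x) / marginal(x), where marginal(x) = Σ_j P(Z=j)·f_j(x).
Component likelihoods at x = 3:
  L_1 = 0.40·(1−0.40)^2 = 0.40·0.36 = 0.144
  L_2 = 0.54·(1−0.54)^2 = 0.54·0.2116 = 0.114264
  L_3 = 0.55·(1−0.55)^2 = 0.55·0.2025 = 0.111375
  L_4 = 0.57·(1−0.57)^2 = 0.57·0.1849 = 0.105393
Unnormalised posteriors:
  P(Z=1)·L_1 = 0.19 × 0.144 = 0.02736
  P(Z=2)·L_2 = 0.37 × 0.114264 = 0.0422777
  P(Z=3)·L_3 = 0.09 × 0.111375 = 0.0100237
  P(Z=4)·L_4 = 0.35 × 0.105393 = 0.0368876
Evidence: 0.02736 + 0.0422777 + 0.0100237 + 0.0368876 = 0.116549
So the posterior for Component 2 is 0.0422777 / 0.116549 ≈ 0.363.

0.363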